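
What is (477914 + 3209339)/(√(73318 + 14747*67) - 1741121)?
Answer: -6419953630613/3031501275274 - 3687253*√1061367/3031501275274 ≈ -2.1190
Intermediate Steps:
(477914 + 3209339)/(√(73318 + 14747*67) - 1741121) = 3687253/(√(73318 + 988049) - 1741121) = 3687253/(√1061367 - 1741121) = 3687253/(-1741121 + √1061367)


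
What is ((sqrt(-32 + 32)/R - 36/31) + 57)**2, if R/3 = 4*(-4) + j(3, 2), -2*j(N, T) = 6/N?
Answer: 2996361/961 ≈ 3118.0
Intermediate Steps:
j(N, T) = -3/N
R = -51 (R = 3*(4*(-4) - 3/3) = 3*(-16 - 3*1/3) = 3*(-16 - 1) = 3*(-17) = -51)
((sqrt(-32 + 32)/R - 36/31) + 57)**2 = ((sqrt(-32 + 32)/(-51) - 36/31) + 57)**2 = ((sqrt(0)*(-1/51) - 36*1/31) + 57)**2 = ((0*(-1/51) - 36/31) + 57)**2 = ((0 - 36/31) + 57)**2 = (-36/31 + 57)**2 = (1731/31)**2 = 2996361/961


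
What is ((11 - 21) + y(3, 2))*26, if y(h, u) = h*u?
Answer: -104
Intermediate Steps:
((11 - 21) + y(3, 2))*26 = ((11 - 21) + 3*2)*26 = (-10 + 6)*26 = -4*26 = -104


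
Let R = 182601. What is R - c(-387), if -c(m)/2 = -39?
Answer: 182523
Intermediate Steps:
c(m) = 78 (c(m) = -2*(-39) = 78)
R - c(-387) = 182601 - 1*78 = 182601 - 78 = 182523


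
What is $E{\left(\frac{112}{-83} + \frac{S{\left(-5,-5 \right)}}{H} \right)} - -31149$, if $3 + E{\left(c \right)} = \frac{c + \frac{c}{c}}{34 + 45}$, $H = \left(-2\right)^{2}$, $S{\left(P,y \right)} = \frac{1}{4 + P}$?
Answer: $\frac{816897089}{26228} \approx 31146.0$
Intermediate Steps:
$H = 4$
$E{\left(c \right)} = - \frac{236}{79} + \frac{c}{79}$ ($E{\left(c \right)} = -3 + \frac{c + \frac{c}{c}}{34 + 45} = -3 + \frac{c + 1}{79} = -3 + \left(1 + c\right) \frac{1}{79} = -3 + \left(\frac{1}{79} + \frac{c}{79}\right) = - \frac{236}{79} + \frac{c}{79}$)
$E{\left(\frac{112}{-83} + \frac{S{\left(-5,-5 \right)}}{H} \right)} - -31149 = \left(- \frac{236}{79} + \frac{\frac{112}{-83} + \frac{1}{\left(4 - 5\right) 4}}{79}\right) - -31149 = \left(- \frac{236}{79} + \frac{112 \left(- \frac{1}{83}\right) + \frac{1}{-1} \cdot \frac{1}{4}}{79}\right) + 31149 = \left(- \frac{236}{79} + \frac{- \frac{112}{83} - \frac{1}{4}}{79}\right) + 31149 = \left(- \frac{236}{79} + \frac{1}{79} \left(- \frac{531}{332}\right)\right) + 31149 = \left(- \frac{236}{79} - \frac{531}{26228}\right) + 31149 = - \frac{78883}{26228} + 31149 = \frac{816897089}{26228}$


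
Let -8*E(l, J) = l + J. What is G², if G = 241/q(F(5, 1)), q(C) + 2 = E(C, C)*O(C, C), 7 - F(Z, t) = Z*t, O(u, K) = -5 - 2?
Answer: 232324/9 ≈ 25814.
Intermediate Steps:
O(u, K) = -7
F(Z, t) = 7 - Z*t
E(l, J) = -J/8 - l/8 (E(l, J) = -(l + J)/8 = -(J + l)/8 = -J/8 - l/8)
q(C) = -2 + 7*C/4 (q(C) = -2 + (-C/8 - C/8)*(-7) = -2 - C/4*(-7) = -2 + 7*C/4)
G = 482/3 (G = 241/(-2 + 7*(7 - 1*5*1)/4) = 241/(-2 + 7*(7 - 5)/4) = 241/(-2 + (7/4)*2) = 241/(-2 + 7/2) = 241/(3/2) = 241*(⅔) = 482/3 ≈ 160.67)
G² = (482/3)² = 232324/9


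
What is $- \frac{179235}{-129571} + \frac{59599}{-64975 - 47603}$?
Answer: $\frac{12455615801}{14586844038} \approx 0.85389$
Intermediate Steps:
$- \frac{179235}{-129571} + \frac{59599}{-64975 - 47603} = \left(-179235\right) \left(- \frac{1}{129571}\right) + \frac{59599}{-64975 - 47603} = \frac{179235}{129571} + \frac{59599}{-112578} = \frac{179235}{129571} + 59599 \left(- \frac{1}{112578}\right) = \frac{179235}{129571} - \frac{59599}{112578} = \frac{12455615801}{14586844038}$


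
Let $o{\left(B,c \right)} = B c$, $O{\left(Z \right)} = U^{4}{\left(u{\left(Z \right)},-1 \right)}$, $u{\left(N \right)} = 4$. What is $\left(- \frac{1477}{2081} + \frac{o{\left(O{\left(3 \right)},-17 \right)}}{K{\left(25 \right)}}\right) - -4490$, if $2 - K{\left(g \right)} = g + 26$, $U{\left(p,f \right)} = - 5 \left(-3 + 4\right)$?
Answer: $\frac{479879062}{101969} \approx 4706.1$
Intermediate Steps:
$U{\left(p,f \right)} = -5$ ($U{\left(p,f \right)} = \left(-5\right) 1 = -5$)
$K{\left(g \right)} = -24 - g$ ($K{\left(g \right)} = 2 - \left(g + 26\right) = 2 - \left(26 + g\right) = -24 - g$)
$O{\left(Z \right)} = 625$ ($O{\left(Z \right)} = \left(-5\right)^{4} = 625$)
$\left(- \frac{1477}{2081} + \frac{o{\left(O{\left(3 \right)},-17 \right)}}{K{\left(25 \right)}}\right) - -4490 = \left(- \frac{1477}{2081} + \frac{625 \left(-17\right)}{-24 - 25}\right) - -4490 = \left(\left(-1477\right) \frac{1}{2081} - \frac{10625}{-24 - 25}\right) + 4490 = \left(- \frac{1477}{2081} - \frac{10625}{-49}\right) + 4490 = \left(- \frac{1477}{2081} - - \frac{10625}{49}\right) + 4490 = \left(- \frac{1477}{2081} + \frac{10625}{49}\right) + 4490 = \frac{22038252}{101969} + 4490 = \frac{479879062}{101969}$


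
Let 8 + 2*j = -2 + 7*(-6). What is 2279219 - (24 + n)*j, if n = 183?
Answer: 2284601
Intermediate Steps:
j = -26 (j = -4 + (-2 + 7*(-6))/2 = -4 + (-2 - 42)/2 = -4 + (½)*(-44) = -4 - 22 = -26)
2279219 - (24 + n)*j = 2279219 - (24 + 183)*(-26) = 2279219 - 207*(-26) = 2279219 - 1*(-5382) = 2279219 + 5382 = 2284601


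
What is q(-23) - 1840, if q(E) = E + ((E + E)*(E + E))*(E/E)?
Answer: 253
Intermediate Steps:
q(E) = E + 4*E² (q(E) = E + ((2*E)*(2*E))*1 = E + (4*E²)*1 = E + 4*E²)
q(-23) - 1840 = -23*(1 + 4*(-23)) - 1840 = -23*(1 - 92) - 1840 = -23*(-91) - 1840 = 2093 - 1840 = 253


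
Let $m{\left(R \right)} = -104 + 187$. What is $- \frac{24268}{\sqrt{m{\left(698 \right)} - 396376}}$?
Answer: $\frac{24268 i \sqrt{396293}}{396293} \approx 38.55 i$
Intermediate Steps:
$m{\left(R \right)} = 83$
$- \frac{24268}{\sqrt{m{\left(698 \right)} - 396376}} = - \frac{24268}{\sqrt{83 - 396376}} = - \frac{24268}{\sqrt{-396293}} = - \frac{24268}{i \sqrt{396293}} = - 24268 \left(- \frac{i \sqrt{396293}}{396293}\right) = \frac{24268 i \sqrt{396293}}{396293}$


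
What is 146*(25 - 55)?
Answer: -4380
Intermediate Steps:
146*(25 - 55) = 146*(-30) = -4380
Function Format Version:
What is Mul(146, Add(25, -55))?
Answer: -4380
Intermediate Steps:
Mul(146, Add(25, -55)) = Mul(146, -30) = -4380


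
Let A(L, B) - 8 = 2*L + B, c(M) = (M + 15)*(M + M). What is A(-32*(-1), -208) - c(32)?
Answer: -3144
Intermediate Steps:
c(M) = 2*M*(15 + M) (c(M) = (15 + M)*(2*M) = 2*M*(15 + M))
A(L, B) = 8 + B + 2*L (A(L, B) = 8 + (2*L + B) = 8 + (B + 2*L) = 8 + B + 2*L)
A(-32*(-1), -208) - c(32) = (8 - 208 + 2*(-32*(-1))) - 2*32*(15 + 32) = (8 - 208 + 2*32) - 2*32*47 = (8 - 208 + 64) - 1*3008 = -136 - 3008 = -3144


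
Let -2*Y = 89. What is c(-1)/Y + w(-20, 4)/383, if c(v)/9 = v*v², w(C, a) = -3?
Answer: 6627/34087 ≈ 0.19441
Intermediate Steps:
Y = -89/2 (Y = -½*89 = -89/2 ≈ -44.500)
c(v) = 9*v³ (c(v) = 9*(v*v²) = 9*v³)
c(-1)/Y + w(-20, 4)/383 = (9*(-1)³)/(-89/2) - 3/383 = (9*(-1))*(-2/89) - 3*1/383 = -9*(-2/89) - 3/383 = 18/89 - 3/383 = 6627/34087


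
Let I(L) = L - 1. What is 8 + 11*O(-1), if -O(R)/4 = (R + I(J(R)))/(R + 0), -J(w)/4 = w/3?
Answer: -64/3 ≈ -21.333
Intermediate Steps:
J(w) = -4*w/3
I(L) = -1 + L
O(R) = -4*(-1 - R/3)/R (O(R) = -4*(R + (-1 - 4*R/3))/(R + 0) = -4*(-1 - R/3)/R)
8 + 11*O(-1) = 8 + 11*(4/3 + 4/(-1)) = 8 + 11*(4/3 + 4*(-1)) = 8 + 11*(4/3 - 4) = 8 + 11*(-8/3) = 8 - 88/3 = -64/3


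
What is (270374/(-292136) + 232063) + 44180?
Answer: 3103855949/11236 ≈ 2.7624e+5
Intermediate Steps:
(270374/(-292136) + 232063) + 44180 = (270374*(-1/292136) + 232063) + 44180 = (-10399/11236 + 232063) + 44180 = 2607449469/11236 + 44180 = 3103855949/11236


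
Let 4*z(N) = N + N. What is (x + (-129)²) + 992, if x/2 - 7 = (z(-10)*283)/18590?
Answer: 32805490/1859 ≈ 17647.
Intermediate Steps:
z(N) = N/2 (z(N) = (N + N)/4 = (2*N)/4 = N/2)
x = 25743/1859 (x = 14 + 2*((((½)*(-10))*283)/18590) = 14 + 2*(-5*283*(1/18590)) = 14 + 2*(-1415*1/18590) = 14 + 2*(-283/3718) = 14 - 283/1859 = 25743/1859 ≈ 13.848)
(x + (-129)²) + 992 = (25743/1859 + (-129)²) + 992 = (25743/1859 + 16641) + 992 = 30961362/1859 + 992 = 32805490/1859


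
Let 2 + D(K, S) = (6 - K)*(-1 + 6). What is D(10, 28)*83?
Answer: -1826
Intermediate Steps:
D(K, S) = 28 - 5*K (D(K, S) = -2 + (6 - K)*(-1 + 6) = -2 + (6 - K)*5 = -2 + (30 - 5*K) = 28 - 5*K)
D(10, 28)*83 = (28 - 5*10)*83 = (28 - 50)*83 = -22*83 = -1826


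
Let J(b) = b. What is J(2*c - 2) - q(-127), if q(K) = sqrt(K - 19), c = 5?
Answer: 8 - I*sqrt(146) ≈ 8.0 - 12.083*I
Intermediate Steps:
q(K) = sqrt(-19 + K)
J(2*c - 2) - q(-127) = (2*5 - 2) - sqrt(-19 - 127) = (10 - 2) - sqrt(-146) = 8 - I*sqrt(146)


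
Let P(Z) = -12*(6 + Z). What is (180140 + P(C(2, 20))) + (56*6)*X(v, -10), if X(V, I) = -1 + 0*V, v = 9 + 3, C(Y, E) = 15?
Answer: 179552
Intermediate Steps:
v = 12
P(Z) = -72 - 12*Z
X(V, I) = -1 (X(V, I) = -1 + 0 = -1)
(180140 + P(C(2, 20))) + (56*6)*X(v, -10) = (180140 + (-72 - 12*15)) + (56*6)*(-1) = (180140 + (-72 - 180)) + 336*(-1) = (180140 - 252) - 336 = 179888 - 336 = 179552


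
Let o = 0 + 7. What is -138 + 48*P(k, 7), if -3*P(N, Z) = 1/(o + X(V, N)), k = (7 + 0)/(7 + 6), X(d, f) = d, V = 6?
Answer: -1810/13 ≈ -139.23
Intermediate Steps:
o = 7
k = 7/13 ≈ 0.53846
P(N, Z) = -1/39 (P(N, Z) = -1/(3*(7 + 6)) = -⅓/13 = -⅓*1/13 = -1/39)
-138 + 48*P(k, 7) = -138 + 48*(-1/39) = -138 - 16/13 = -1810/13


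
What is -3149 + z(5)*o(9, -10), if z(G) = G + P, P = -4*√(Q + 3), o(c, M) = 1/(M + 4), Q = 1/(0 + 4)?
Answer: -18899/6 + √13/3 ≈ -3148.6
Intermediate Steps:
Q = ¼ (Q = 1/4 = ¼ ≈ 0.25000)
o(c, M) = 1/(4 + M)
P = -2*√13 (P = -4*√(¼ + 3) = -2*√13 ≈ -7.2111)
z(G) = G - 2*√13
-3149 + z(5)*o(9, -10) = -3149 + (5 - 2*√13)/(4 - 10) = -3149 + (5 - 2*√13)/(-6) = -3149 + (5 - 2*√13)*(-⅙) = -3149 + (-⅚ + √13/3) = -18899/6 + √13/3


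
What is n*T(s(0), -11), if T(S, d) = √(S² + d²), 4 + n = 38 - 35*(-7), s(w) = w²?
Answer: 3069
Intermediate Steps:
n = 279 (n = -4 + (38 - 35*(-7)) = -4 + (38 + 245) = -4 + 283 = 279)
n*T(s(0), -11) = 279*√((0²)² + (-11)²) = 279*√(0² + 121) = 279*√(0 + 121) = 279*√121 = 279*11 = 3069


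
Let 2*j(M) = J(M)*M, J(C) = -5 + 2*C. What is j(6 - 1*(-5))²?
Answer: 34969/4 ≈ 8742.3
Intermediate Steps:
j(M) = M*(-5 + 2*M)/2 (j(M) = ((-5 + 2*M)*M)/2 = (M*(-5 + 2*M))/2 = M*(-5 + 2*M)/2)
j(6 - 1*(-5))² = ((6 - 1*(-5))*(-5 + 2*(6 - 1*(-5)))/2)² = ((6 + 5)*(-5 + 2*(6 + 5))/2)² = ((½)*11*(-5 + 2*11))² = ((½)*11*(-5 + 22))² = ((½)*11*17)² = (187/2)² = 34969/4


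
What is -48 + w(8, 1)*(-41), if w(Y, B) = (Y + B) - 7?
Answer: -130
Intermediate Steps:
w(Y, B) = -7 + B + Y (w(Y, B) = (B + Y) - 7 = -7 + B + Y)
-48 + w(8, 1)*(-41) = -48 + (-7 + 1 + 8)*(-41) = -48 + 2*(-41) = -48 - 82 = -130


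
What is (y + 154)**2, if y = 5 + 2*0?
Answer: 25281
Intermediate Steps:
y = 5 (y = 5 + 0 = 5)
(y + 154)**2 = (5 + 154)**2 = 159**2 = 25281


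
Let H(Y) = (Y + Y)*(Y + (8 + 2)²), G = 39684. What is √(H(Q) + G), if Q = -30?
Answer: 2*√8871 ≈ 188.37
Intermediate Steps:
H(Y) = 2*Y*(100 + Y) (H(Y) = (2*Y)*(Y + 10²) = (2*Y)*(Y + 100) = (2*Y)*(100 + Y) = 2*Y*(100 + Y))
√(H(Q) + G) = √(2*(-30)*(100 - 30) + 39684) = √(2*(-30)*70 + 39684) = √(-4200 + 39684) = √35484 = 2*√8871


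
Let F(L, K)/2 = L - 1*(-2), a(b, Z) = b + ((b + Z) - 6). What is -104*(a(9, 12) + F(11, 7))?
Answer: -5200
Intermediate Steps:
a(b, Z) = -6 + Z + 2*b (a(b, Z) = b + ((Z + b) - 6) = b + (-6 + Z + b) = -6 + Z + 2*b)
F(L, K) = 4 + 2*L (F(L, K) = 2*(L - 1*(-2)) = 2*(L + 2) = 2*(2 + L) = 4 + 2*L)
-104*(a(9, 12) + F(11, 7)) = -104*((-6 + 12 + 2*9) + (4 + 2*11)) = -104*((-6 + 12 + 18) + (4 + 22)) = -104*(24 + 26) = -104*50 = -5200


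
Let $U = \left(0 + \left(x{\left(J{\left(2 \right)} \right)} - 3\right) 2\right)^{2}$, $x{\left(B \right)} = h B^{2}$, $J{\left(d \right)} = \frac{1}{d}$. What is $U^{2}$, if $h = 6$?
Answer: $81$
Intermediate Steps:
$x{\left(B \right)} = 6 B^{2}$
$U = 9$ ($U = \left(0 + \left(6 \left(\frac{1}{2}\right)^{2} - 3\right) 2\right)^{2} = \left(0 + \left(\frac{6}{4} - 3\right) 2\right)^{2} = \left(0 + \left(6 \cdot \frac{1}{4} - 3\right) 2\right)^{2} = \left(0 + \left(\frac{3}{2} - 3\right) 2\right)^{2} = \left(0 - 3\right)^{2} = \left(-3\right)^{2} = 9$)
$U^{2} = 9^{2} = 81$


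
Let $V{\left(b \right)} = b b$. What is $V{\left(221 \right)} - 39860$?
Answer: $8981$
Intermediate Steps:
$V{\left(b \right)} = b^{2}$
$V{\left(221 \right)} - 39860 = 221^{2} - 39860 = 48841 - 39860 = 8981$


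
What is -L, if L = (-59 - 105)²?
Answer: -26896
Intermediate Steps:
L = 26896 (L = (-164)² = 26896)
-L = -1*26896 = -26896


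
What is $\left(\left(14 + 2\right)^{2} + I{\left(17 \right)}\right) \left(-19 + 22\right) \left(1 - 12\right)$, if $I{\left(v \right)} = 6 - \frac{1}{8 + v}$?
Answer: $- \frac{216117}{25} \approx -8644.7$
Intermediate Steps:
$\left(\left(14 + 2\right)^{2} + I{\left(17 \right)}\right) \left(-19 + 22\right) \left(1 - 12\right) = \left(\left(14 + 2\right)^{2} + \frac{47 + 6 \cdot 17}{8 + 17}\right) \left(-19 + 22\right) \left(1 - 12\right) = \left(16^{2} + \frac{47 + 102}{25}\right) 3 \left(-11\right) = \left(256 + \frac{1}{25} \cdot 149\right) \left(-33\right) = \left(256 + \frac{149}{25}\right) \left(-33\right) = \frac{6549}{25} \left(-33\right) = - \frac{216117}{25}$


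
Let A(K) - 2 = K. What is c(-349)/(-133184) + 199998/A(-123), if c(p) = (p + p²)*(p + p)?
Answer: -2047367577/2014408 ≈ -1016.4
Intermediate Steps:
A(K) = 2 + K
c(p) = 2*p*(p + p²) (c(p) = (p + p²)*(2*p) = 2*p*(p + p²))
c(-349)/(-133184) + 199998/A(-123) = (2*(-349)²*(1 - 349))/(-133184) + 199998/(2 - 123) = (2*121801*(-348))*(-1/133184) + 199998/(-121) = -84773496*(-1/133184) + 199998*(-1/121) = 10596687/16648 - 199998/121 = -2047367577/2014408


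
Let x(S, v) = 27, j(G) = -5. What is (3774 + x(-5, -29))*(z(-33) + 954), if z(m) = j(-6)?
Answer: 3607149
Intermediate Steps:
z(m) = -5
(3774 + x(-5, -29))*(z(-33) + 954) = (3774 + 27)*(-5 + 954) = 3801*949 = 3607149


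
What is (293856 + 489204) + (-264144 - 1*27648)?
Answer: 491268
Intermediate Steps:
(293856 + 489204) + (-264144 - 1*27648) = 783060 + (-264144 - 27648) = 783060 - 291792 = 491268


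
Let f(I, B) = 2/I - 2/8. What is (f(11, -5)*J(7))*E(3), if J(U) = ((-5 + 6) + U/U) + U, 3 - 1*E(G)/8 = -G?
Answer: -324/11 ≈ -29.455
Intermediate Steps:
E(G) = 24 + 8*G (E(G) = 24 - (-8)*G = 24 + 8*G)
J(U) = 2 + U (J(U) = (1 + 1) + U = 2 + U)
f(I, B) = -1/4 + 2/I (f(I, B) = 2/I - 2*1/8 = 2/I - 1/4 = -1/4 + 2/I)
(f(11, -5)*J(7))*E(3) = (((1/4)*(8 - 1*11)/11)*(2 + 7))*(24 + 8*3) = (((1/4)*(1/11)*(8 - 11))*9)*(24 + 24) = (((1/4)*(1/11)*(-3))*9)*48 = -3/44*9*48 = -27/44*48 = -324/11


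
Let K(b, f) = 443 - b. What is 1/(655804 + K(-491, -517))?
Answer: 1/656738 ≈ 1.5227e-6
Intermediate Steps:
1/(655804 + K(-491, -517)) = 1/(655804 + (443 - 1*(-491))) = 1/(655804 + (443 + 491)) = 1/(655804 + 934) = 1/656738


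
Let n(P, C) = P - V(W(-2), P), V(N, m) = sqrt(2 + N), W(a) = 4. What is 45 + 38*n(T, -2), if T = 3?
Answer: 159 - 38*sqrt(6) ≈ 65.919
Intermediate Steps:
n(P, C) = P - sqrt(6) (n(P, C) = P - sqrt(2 + 4) = P - sqrt(6))
45 + 38*n(T, -2) = 45 + 38*(3 - sqrt(6)) = 45 + (114 - 38*sqrt(6)) = 159 - 38*sqrt(6)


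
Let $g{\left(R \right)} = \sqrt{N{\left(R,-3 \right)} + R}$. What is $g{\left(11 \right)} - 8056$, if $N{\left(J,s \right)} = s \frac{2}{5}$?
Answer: $-8056 + \frac{7 \sqrt{5}}{5} \approx -8052.9$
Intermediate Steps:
$N{\left(J,s \right)} = \frac{2 s}{5}$ ($N{\left(J,s \right)} = s 2 \cdot \frac{1}{5} = s \frac{2}{5} = \frac{2 s}{5}$)
$g{\left(R \right)} = \sqrt{- \frac{6}{5} + R}$ ($g{\left(R \right)} = \sqrt{\frac{2}{5} \left(-3\right) + R} = \sqrt{- \frac{6}{5} + R}$)
$g{\left(11 \right)} - 8056 = \frac{\sqrt{-30 + 25 \cdot 11}}{5} - 8056 = \frac{\sqrt{-30 + 275}}{5} - 8056 = \frac{\sqrt{245}}{5} - 8056 = \frac{7 \sqrt{5}}{5} - 8056 = -8056 + \frac{7 \sqrt{5}}{5}$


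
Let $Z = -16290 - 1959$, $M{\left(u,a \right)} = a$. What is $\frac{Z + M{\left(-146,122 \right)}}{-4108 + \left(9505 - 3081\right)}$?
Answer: $- \frac{18127}{2316} \approx -7.8269$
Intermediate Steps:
$Z = -18249$
$\frac{Z + M{\left(-146,122 \right)}}{-4108 + \left(9505 - 3081\right)} = \frac{-18249 + 122}{-4108 + \left(9505 - 3081\right)} = - \frac{18127}{-4108 + \left(9505 - 3081\right)} = - \frac{18127}{-4108 + 6424} = - \frac{18127}{2316}$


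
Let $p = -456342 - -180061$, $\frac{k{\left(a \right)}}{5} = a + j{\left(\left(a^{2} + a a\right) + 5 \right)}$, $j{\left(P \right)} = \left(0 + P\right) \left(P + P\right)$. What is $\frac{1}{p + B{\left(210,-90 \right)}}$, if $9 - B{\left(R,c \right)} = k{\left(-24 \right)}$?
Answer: $- \frac{1}{13662642} \approx -7.3192 \cdot 10^{-8}$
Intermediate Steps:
$j{\left(P \right)} = 2 P^{2}$ ($j{\left(P \right)} = P 2 P = 2 P^{2}$)
$k{\left(a \right)} = 5 a + 10 \left(5 + 2 a^{2}\right)^{2}$ ($k{\left(a \right)} = 5 \left(a + 2 \left(\left(a^{2} + a a\right) + 5\right)^{2}\right) = 5 \left(a + 2 \left(\left(a^{2} + a^{2}\right) + 5\right)^{2}\right) = 5 \left(a + 2 \left(2 a^{2} + 5\right)^{2}\right) = 5 \left(a + 2 \left(5 + 2 a^{2}\right)^{2}\right) = 5 a + 10 \left(5 + 2 a^{2}\right)^{2}$)
$B{\left(R,c \right)} = -13386361$ ($B{\left(R,c \right)} = 9 - \left(5 \left(-24\right) + 10 \left(5 + 2 \left(-24\right)^{2}\right)^{2}\right) = 9 - \left(-120 + 10 \left(5 + 2 \cdot 576\right)^{2}\right) = 9 - \left(-120 + 10 \left(5 + 1152\right)^{2}\right) = 9 - \left(-120 + 10 \cdot 1157^{2}\right) = 9 - \left(-120 + 10 \cdot 1338649\right) = 9 - \left(-120 + 13386490\right) = 9 - 13386370 = -13386361$)
$p = -276281$ ($p = -456342 + 180061 = -276281$)
$\frac{1}{p + B{\left(210,-90 \right)}} = \frac{1}{-276281 - 13386361} = \frac{1}{-13662642} = - \frac{1}{13662642}$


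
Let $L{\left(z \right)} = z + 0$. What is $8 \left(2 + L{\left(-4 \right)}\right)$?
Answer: $-16$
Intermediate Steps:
$L{\left(z \right)} = z$
$8 \left(2 + L{\left(-4 \right)}\right) = 8 \left(2 - 4\right) = 8 \left(-2\right) = -16$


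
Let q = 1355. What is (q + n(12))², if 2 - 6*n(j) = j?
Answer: 16483600/9 ≈ 1.8315e+6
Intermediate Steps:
n(j) = ⅓ - j/6
(q + n(12))² = (1355 + (⅓ - ⅙*12))² = (1355 + (⅓ - 2))² = (1355 - 5/3)² = (4060/3)² = 16483600/9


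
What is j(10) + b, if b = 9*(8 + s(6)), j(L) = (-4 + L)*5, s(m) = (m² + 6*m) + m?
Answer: 804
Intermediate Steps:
s(m) = m² + 7*m
j(L) = -20 + 5*L
b = 774 (b = 9*(8 + 6*(7 + 6)) = 9*(8 + 6*13) = 9*(8 + 78) = 9*86 = 774)
j(10) + b = (-20 + 5*10) + 774 = (-20 + 50) + 774 = 30 + 774 = 804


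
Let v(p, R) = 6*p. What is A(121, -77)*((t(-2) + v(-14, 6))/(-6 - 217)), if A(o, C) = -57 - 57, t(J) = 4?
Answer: -9120/223 ≈ -40.897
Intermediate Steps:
A(o, C) = -114
A(121, -77)*((t(-2) + v(-14, 6))/(-6 - 217)) = -114*(4 + 6*(-14))/(-6 - 217) = -114*(4 - 84)/(-223) = -(-9120)*(-1)/223 = -114*80/223 = -9120/223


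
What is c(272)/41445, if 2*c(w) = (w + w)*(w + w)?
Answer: 147968/41445 ≈ 3.5702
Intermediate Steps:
c(w) = 2*w**2 (c(w) = ((w + w)*(w + w))/2 = ((2*w)*(2*w))/2 = (4*w**2)/2 = 2*w**2)
c(272)/41445 = (2*272**2)/41445 = (2*73984)*(1/41445) = 147968*(1/41445) = 147968/41445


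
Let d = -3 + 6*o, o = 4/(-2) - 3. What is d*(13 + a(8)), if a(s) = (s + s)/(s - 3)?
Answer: -2673/5 ≈ -534.60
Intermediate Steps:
a(s) = 2*s/(-3 + s) (a(s) = (2*s)/(-3 + s) = 2*s/(-3 + s))
o = -5 (o = 4*(-½) - 3 = -2 - 3 = -5)
d = -33 (d = -3 + 6*(-5) = -3 - 30 = -33)
d*(13 + a(8)) = -33*(13 + 2*8/(-3 + 8)) = -33*(13 + 2*8/5) = -33*(13 + 2*8*(⅕)) = -33*(13 + 16/5) = -33*81/5 = -2673/5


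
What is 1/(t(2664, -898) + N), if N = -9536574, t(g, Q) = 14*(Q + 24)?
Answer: -1/9548810 ≈ -1.0473e-7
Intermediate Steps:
t(g, Q) = 336 + 14*Q (t(g, Q) = 14*(24 + Q) = 336 + 14*Q)
1/(t(2664, -898) + N) = 1/((336 + 14*(-898)) - 9536574) = 1/((336 - 12572) - 9536574) = 1/(-12236 - 9536574) = 1/(-9548810) = -1/9548810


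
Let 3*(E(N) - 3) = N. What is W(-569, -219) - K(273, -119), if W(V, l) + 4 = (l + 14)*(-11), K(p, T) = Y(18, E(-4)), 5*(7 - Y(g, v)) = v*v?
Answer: 20201/9 ≈ 2244.6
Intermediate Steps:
E(N) = 3 + N/3
Y(g, v) = 7 - v**2/5 (Y(g, v) = 7 - v*v/5 = 7 - v**2/5)
K(p, T) = 58/9 (K(p, T) = 7 - (3 + (1/3)*(-4))**2/5 = 7 - (3 - 4/3)**2/5 = 7 - (5/3)**2/5 = 7 - 1/5*25/9 = 7 - 5/9 = 58/9)
W(V, l) = -158 - 11*l (W(V, l) = -4 + (l + 14)*(-11) = -4 + (14 + l)*(-11) = -4 + (-154 - 11*l) = -158 - 11*l)
W(-569, -219) - K(273, -119) = (-158 - 11*(-219)) - 1*58/9 = (-158 + 2409) - 58/9 = 2251 - 58/9 = 20201/9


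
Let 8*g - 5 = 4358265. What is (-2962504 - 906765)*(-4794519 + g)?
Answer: 65773475444129/4 ≈ 1.6443e+13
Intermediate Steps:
g = 2179135/4 (g = 5/8 + (1/8)*4358265 = 5/8 + 4358265/8 = 2179135/4 ≈ 5.4478e+5)
(-2962504 - 906765)*(-4794519 + g) = (-2962504 - 906765)*(-4794519 + 2179135/4) = -3869269*(-16998941/4) = 65773475444129/4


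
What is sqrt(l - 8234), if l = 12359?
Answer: 5*sqrt(165) ≈ 64.226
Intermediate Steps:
sqrt(l - 8234) = sqrt(12359 - 8234) = sqrt(4125) = 5*sqrt(165)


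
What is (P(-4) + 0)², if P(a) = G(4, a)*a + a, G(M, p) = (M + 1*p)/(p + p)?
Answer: 16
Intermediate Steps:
G(M, p) = (M + p)/(2*p) (G(M, p) = (M + p)/((2*p)) = (M + p)*(1/(2*p)) = (M + p)/(2*p))
P(a) = 2 + 3*a/2 (P(a) = ((4 + a)/(2*a))*a + a = (2 + a/2) + a = 2 + 3*a/2)
(P(-4) + 0)² = ((2 + (3/2)*(-4)) + 0)² = ((2 - 6) + 0)² = (-4 + 0)² = (-4)² = 16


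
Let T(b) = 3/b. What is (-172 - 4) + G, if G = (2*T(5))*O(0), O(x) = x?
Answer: -176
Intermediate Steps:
G = 0 (G = (2*(3/5))*0 = (2*(3*(⅕)))*0 = (2*(⅗))*0 = (6/5)*0 = 0)
(-172 - 4) + G = (-172 - 4) + 0 = -176 + 0 = -176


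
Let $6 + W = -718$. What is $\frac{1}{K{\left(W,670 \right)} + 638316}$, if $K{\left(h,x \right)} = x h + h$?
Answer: $\frac{1}{152512} \approx 6.5569 \cdot 10^{-6}$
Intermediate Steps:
$W = -724$ ($W = -6 - 718 = -724$)
$K{\left(h,x \right)} = h + h x$ ($K{\left(h,x \right)} = h x + h = h + h x$)
$\frac{1}{K{\left(W,670 \right)} + 638316} = \frac{1}{- 724 \left(1 + 670\right) + 638316} = \frac{1}{\left(-724\right) 671 + 638316} = \frac{1}{-485804 + 638316} = \frac{1}{152512}$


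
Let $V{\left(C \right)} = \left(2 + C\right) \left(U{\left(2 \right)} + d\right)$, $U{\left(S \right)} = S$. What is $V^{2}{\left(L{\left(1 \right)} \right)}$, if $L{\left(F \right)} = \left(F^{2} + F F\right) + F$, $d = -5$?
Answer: $225$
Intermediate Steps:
$L{\left(F \right)} = F + 2 F^{2}$ ($L{\left(F \right)} = \left(F^{2} + F^{2}\right) + F = 2 F^{2} + F = F + 2 F^{2}$)
$V{\left(C \right)} = -6 - 3 C$ ($V{\left(C \right)} = \left(2 + C\right) \left(2 - 5\right) = \left(2 + C\right) \left(-3\right) = -6 - 3 C$)
$V^{2}{\left(L{\left(1 \right)} \right)} = \left(-6 - 3 \cdot 1 \left(1 + 2 \cdot 1\right)\right)^{2} = \left(-6 - 3 \cdot 1 \left(1 + 2\right)\right)^{2} = \left(-6 - 3 \cdot 1 \cdot 3\right)^{2} = \left(-6 - 9\right)^{2} = \left(-15\right)^{2} = 225$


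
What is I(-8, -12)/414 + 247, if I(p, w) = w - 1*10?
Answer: 51118/207 ≈ 246.95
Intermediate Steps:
I(p, w) = -10 + w (I(p, w) = w - 10 = -10 + w)
I(-8, -12)/414 + 247 = (-10 - 12)/414 + 247 = -22*1/414 + 247 = -11/207 + 247 = 51118/207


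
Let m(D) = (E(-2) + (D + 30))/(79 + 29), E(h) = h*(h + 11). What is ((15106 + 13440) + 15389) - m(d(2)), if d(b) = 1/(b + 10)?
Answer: 56939615/1296 ≈ 43935.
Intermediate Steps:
d(b) = 1/(10 + b)
E(h) = h*(11 + h)
m(D) = ⅑ + D/108 (m(D) = (-2*(11 - 2) + (D + 30))/(79 + 29) = (-2*9 + (30 + D))/108 = (-18 + (30 + D))*(1/108) = (12 + D)*(1/108) = ⅑ + D/108)
((15106 + 13440) + 15389) - m(d(2)) = ((15106 + 13440) + 15389) - (⅑ + 1/(108*(10 + 2))) = (28546 + 15389) - (⅑ + (1/108)/12) = 43935 - (⅑ + (1/108)*(1/12)) = 43935 - (⅑ + 1/1296) = 43935 - 1*145/1296 = 43935 - 145/1296 = 56939615/1296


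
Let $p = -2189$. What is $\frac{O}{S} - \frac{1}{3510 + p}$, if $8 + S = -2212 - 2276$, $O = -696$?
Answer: $\frac{114365}{742402} \approx 0.15405$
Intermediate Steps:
$S = -4496$ ($S = -8 - 4488 = -4496$)
$\frac{O}{S} - \frac{1}{3510 + p} = - \frac{696}{-4496} - \frac{1}{3510 - 2189} = \left(-696\right) \left(- \frac{1}{4496}\right) - \frac{1}{1321} = \frac{87}{562} - \frac{1}{1321} = \frac{114365}{742402}$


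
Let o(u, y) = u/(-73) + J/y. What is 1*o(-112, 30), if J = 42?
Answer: 1071/365 ≈ 2.9342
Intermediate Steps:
o(u, y) = 42/y - u/73 (o(u, y) = u/(-73) + 42/y = u*(-1/73) + 42/y = -u/73 + 42/y = 42/y - u/73)
1*o(-112, 30) = 1*(42/30 - 1/73*(-112)) = 1*(42*(1/30) + 112/73) = 1*(7/5 + 112/73) = 1*(1071/365) = 1071/365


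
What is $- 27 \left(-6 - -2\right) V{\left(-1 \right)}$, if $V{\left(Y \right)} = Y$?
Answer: $-108$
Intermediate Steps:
$- 27 \left(-6 - -2\right) V{\left(-1 \right)} = - 27 \left(-6 - -2\right) \left(-1\right) = - 27 \left(-6 + 2\right) \left(-1\right) = \left(-27\right) \left(-4\right) \left(-1\right) = 108 \left(-1\right) = -108$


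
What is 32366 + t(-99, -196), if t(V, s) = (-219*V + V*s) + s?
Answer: 73255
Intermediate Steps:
t(V, s) = s - 219*V + V*s
32366 + t(-99, -196) = 32366 + (-196 - 219*(-99) - 99*(-196)) = 32366 + (-196 + 21681 + 19404) = 32366 + 40889 = 73255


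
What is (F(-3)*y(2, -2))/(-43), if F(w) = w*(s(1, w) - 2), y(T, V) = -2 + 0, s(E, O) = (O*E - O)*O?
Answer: 12/43 ≈ 0.27907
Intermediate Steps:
s(E, O) = O*(-O + E*O) (s(E, O) = (E*O - O)*O = (-O + E*O)*O = O*(-O + E*O))
y(T, V) = -2
F(w) = -2*w (F(w) = w*(w²*(-1 + 1) - 2) = w*(w²*0 - 2) = w*(0 - 2) = w*(-2) = -2*w)
(F(-3)*y(2, -2))/(-43) = (-2*(-3)*(-2))/(-43) = (6*(-2))*(-1/43) = -12*(-1/43) = 12/43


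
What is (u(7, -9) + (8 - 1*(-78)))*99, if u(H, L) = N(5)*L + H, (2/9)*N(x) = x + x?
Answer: -30888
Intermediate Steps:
N(x) = 9*x (N(x) = 9*(x + x)/2 = 9*(2*x)/2 = 9*x)
u(H, L) = H + 45*L (u(H, L) = (9*5)*L + H = 45*L + H = H + 45*L)
(u(7, -9) + (8 - 1*(-78)))*99 = ((7 + 45*(-9)) + (8 - 1*(-78)))*99 = ((7 - 405) + (8 + 78))*99 = (-398 + 86)*99 = -312*99 = -30888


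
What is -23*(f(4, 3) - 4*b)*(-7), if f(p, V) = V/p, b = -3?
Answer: 8211/4 ≈ 2052.8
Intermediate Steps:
-23*(f(4, 3) - 4*b)*(-7) = -23*(3/4 - 4*(-3))*(-7) = -23*(3*(¼) + 12)*(-7) = -23*(¾ + 12)*(-7) = -23*51/4*(-7) = -1173/4*(-7) = 8211/4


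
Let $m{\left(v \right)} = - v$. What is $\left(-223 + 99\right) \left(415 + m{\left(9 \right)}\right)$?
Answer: $-50344$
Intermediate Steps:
$\left(-223 + 99\right) \left(415 + m{\left(9 \right)}\right) = \left(-223 + 99\right) \left(415 - 9\right) = - 124 \left(415 - 9\right) = \left(-124\right) 406 = -50344$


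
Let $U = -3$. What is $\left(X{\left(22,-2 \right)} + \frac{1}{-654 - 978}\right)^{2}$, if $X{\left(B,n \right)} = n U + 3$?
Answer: $\frac{215707969}{2663424} \approx 80.989$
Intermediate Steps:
$X{\left(B,n \right)} = 3 - 3 n$ ($X{\left(B,n \right)} = n \left(-3\right) + 3 = - 3 n + 3 = 3 - 3 n$)
$\left(X{\left(22,-2 \right)} + \frac{1}{-654 - 978}\right)^{2} = \left(\left(3 - -6\right) + \frac{1}{-654 - 978}\right)^{2} = \left(\left(3 + 6\right) + \frac{1}{-1632}\right)^{2} = \left(9 - \frac{1}{1632}\right)^{2} = \left(\frac{14687}{1632}\right)^{2} = \frac{215707969}{2663424}$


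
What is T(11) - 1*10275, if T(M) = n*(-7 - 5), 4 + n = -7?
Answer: -10143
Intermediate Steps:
n = -11 (n = -4 - 7 = -11)
T(M) = 132 (T(M) = -11*(-7 - 5) = -11*(-12) = 132)
T(11) - 1*10275 = 132 - 1*10275 = 132 - 10275 = -10143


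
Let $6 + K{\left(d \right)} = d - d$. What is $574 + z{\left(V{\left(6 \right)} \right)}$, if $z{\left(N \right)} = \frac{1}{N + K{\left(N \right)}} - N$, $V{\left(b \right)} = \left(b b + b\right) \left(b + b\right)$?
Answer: $\frac{34861}{498} \approx 70.002$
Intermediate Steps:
$K{\left(d \right)} = -6$ ($K{\left(d \right)} = -6 + \left(d - d\right) = -6 + 0 = -6$)
$V{\left(b \right)} = 2 b \left(b + b^{2}\right)$ ($V{\left(b \right)} = \left(b^{2} + b\right) 2 b = \left(b + b^{2}\right) 2 b = 2 b \left(b + b^{2}\right)$)
$z{\left(N \right)} = \frac{1}{-6 + N} - N$ ($z{\left(N \right)} = \frac{1}{N - 6} - N = \frac{1}{-6 + N} - N$)
$574 + z{\left(V{\left(6 \right)} \right)} = 574 + \frac{1 - \left(2 \cdot 6^{2} \left(1 + 6\right)\right)^{2} + 6 \cdot 2 \cdot 6^{2} \left(1 + 6\right)}{-6 + 2 \cdot 6^{2} \left(1 + 6\right)} = 574 + \frac{1 - \left(2 \cdot 36 \cdot 7\right)^{2} + 6 \cdot 2 \cdot 36 \cdot 7}{-6 + 2 \cdot 36 \cdot 7} = 574 + \frac{1 - 504^{2} + 6 \cdot 504}{-6 + 504} = 574 + \frac{1 - 254016 + 3024}{498} = 574 + \frac{1}{498} \left(-250991\right) = 574 - \frac{250991}{498} = \frac{34861}{498}$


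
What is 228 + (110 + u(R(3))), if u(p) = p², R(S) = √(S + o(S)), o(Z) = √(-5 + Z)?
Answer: 341 + I*√2 ≈ 341.0 + 1.4142*I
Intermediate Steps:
R(S) = √(S + √(-5 + S))
228 + (110 + u(R(3))) = 228 + (110 + (√(3 + √(-5 + 3)))²) = 228 + (110 + (√(3 + √(-2)))²) = 228 + (110 + (√(3 + I*√2))²) = 228 + (110 + (3 + I*√2)) = 228 + (113 + I*√2) = 341 + I*√2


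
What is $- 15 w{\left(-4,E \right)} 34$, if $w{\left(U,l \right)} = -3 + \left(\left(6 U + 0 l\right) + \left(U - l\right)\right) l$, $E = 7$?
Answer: $126480$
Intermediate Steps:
$w{\left(U,l \right)} = -3 + l \left(- l + 7 U\right)$ ($w{\left(U,l \right)} = -3 + \left(\left(6 U + 0\right) + \left(U - l\right)\right) l = -3 + \left(6 U + \left(U - l\right)\right) l = -3 + \left(- l + 7 U\right) l = -3 + l \left(- l + 7 U\right)$)
$- 15 w{\left(-4,E \right)} 34 = - 15 \left(-3 - 7^{2} + 7 \left(-4\right) 7\right) 34 = - 15 \left(-3 - 49 - 196\right) 34 = \left(-15\right) \left(-248\right) 34 = 3720 \cdot 34 = 126480$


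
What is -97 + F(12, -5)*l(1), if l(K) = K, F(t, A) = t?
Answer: -85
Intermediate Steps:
-97 + F(12, -5)*l(1) = -97 + 12*1 = -97 + 12 = -85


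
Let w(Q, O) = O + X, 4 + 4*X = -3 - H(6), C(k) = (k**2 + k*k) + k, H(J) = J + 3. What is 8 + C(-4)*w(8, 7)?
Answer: 92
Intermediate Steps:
H(J) = 3 + J
C(k) = k + 2*k**2 (C(k) = (k**2 + k**2) + k = 2*k**2 + k = k + 2*k**2)
X = -4 (X = -1 + (-3 - (3 + 6))/4 = -1 + (-3 - 1*9)/4 = -1 + (-3 - 9)/4 = -1 + (1/4)*(-12) = -1 - 3 = -4)
w(Q, O) = -4 + O (w(Q, O) = O - 4 = -4 + O)
8 + C(-4)*w(8, 7) = 8 + (-4*(1 + 2*(-4)))*(-4 + 7) = 8 - 4*(1 - 8)*3 = 8 - 4*(-7)*3 = 8 + 28*3 = 8 + 84 = 92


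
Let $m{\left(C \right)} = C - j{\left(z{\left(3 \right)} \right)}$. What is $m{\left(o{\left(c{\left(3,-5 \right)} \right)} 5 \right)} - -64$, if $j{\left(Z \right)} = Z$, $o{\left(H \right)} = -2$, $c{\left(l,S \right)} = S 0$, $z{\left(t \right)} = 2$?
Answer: $52$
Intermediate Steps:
$c{\left(l,S \right)} = 0$
$m{\left(C \right)} = -2 + C$ ($m{\left(C \right)} = C - 2 = -2 + C$)
$m{\left(o{\left(c{\left(3,-5 \right)} \right)} 5 \right)} - -64 = \left(-2 - 10\right) - -64 = \left(-2 - 10\right) + 64 = -12 + 64 = 52$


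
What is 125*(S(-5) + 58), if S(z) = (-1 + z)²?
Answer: 11750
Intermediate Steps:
125*(S(-5) + 58) = 125*((-1 - 5)² + 58) = 125*((-6)² + 58) = 125*(36 + 58) = 125*94 = 11750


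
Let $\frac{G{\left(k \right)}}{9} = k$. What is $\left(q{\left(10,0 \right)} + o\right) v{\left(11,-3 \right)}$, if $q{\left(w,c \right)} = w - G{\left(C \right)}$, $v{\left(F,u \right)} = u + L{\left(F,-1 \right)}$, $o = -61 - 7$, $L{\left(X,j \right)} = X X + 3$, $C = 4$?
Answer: $-11374$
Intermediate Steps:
$G{\left(k \right)} = 9 k$
$L{\left(X,j \right)} = 3 + X^{2}$ ($L{\left(X,j \right)} = X^{2} + 3 = 3 + X^{2}$)
$o = -68$
$v{\left(F,u \right)} = 3 + u + F^{2}$ ($v{\left(F,u \right)} = u + \left(3 + F^{2}\right) = 3 + u + F^{2}$)
$q{\left(w,c \right)} = -36 + w$ ($q{\left(w,c \right)} = w - 9 \cdot 4 = w - 36 = -36 + w$)
$\left(q{\left(10,0 \right)} + o\right) v{\left(11,-3 \right)} = \left(\left(-36 + 10\right) - 68\right) \left(3 - 3 + 11^{2}\right) = \left(-26 - 68\right) \left(3 - 3 + 121\right) = \left(-94\right) 121 = -11374$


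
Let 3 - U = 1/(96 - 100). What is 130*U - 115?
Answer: 615/2 ≈ 307.50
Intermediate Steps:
U = 13/4 (U = 3 - 1/(96 - 100) = 3 - 1/(-4) = 3 - 1*(-¼) = 3 + ¼ = 13/4 ≈ 3.2500)
130*U - 115 = 130*(13/4) - 115 = 845/2 - 115 = 615/2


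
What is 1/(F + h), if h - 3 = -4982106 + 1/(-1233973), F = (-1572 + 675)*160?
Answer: -1233973/6324880390180 ≈ -1.9510e-7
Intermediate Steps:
F = -143520 (F = -897*160 = -143520)
h = -6147780585220/1233973 (h = 3 + (-4982106 + 1/(-1233973)) = 3 + (-4982106 - 1/1233973) = 3 - 6147784287139/1233973 = -6147780585220/1233973 ≈ -4.9821e+6)
1/(F + h) = 1/(-143520 - 6147780585220/1233973) = 1/(-6324880390180/1233973) = -1233973/6324880390180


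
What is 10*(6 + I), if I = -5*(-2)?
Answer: 160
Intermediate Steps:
I = 10
10*(6 + I) = 10*(6 + 10) = 10*16 = 160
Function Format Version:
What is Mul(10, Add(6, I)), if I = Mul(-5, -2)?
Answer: 160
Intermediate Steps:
I = 10
Mul(10, Add(6, I)) = Mul(10, Add(6, 10)) = Mul(10, 16) = 160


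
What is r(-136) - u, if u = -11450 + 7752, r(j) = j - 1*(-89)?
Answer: 3651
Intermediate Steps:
r(j) = 89 + j (r(j) = j + 89 = 89 + j)
u = -3698
r(-136) - u = (89 - 136) - 1*(-3698) = -47 + 3698 = 3651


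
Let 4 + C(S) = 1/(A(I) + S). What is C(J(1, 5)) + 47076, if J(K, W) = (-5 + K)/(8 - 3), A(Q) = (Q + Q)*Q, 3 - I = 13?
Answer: 46883717/996 ≈ 47072.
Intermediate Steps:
I = -10 (I = 3 - 1*13 = 3 - 13 = -10)
A(Q) = 2*Q**2 (A(Q) = (2*Q)*Q = 2*Q**2)
J(K, W) = -1 + K/5 (J(K, W) = (-5 + K)/5 = (-5 + K)*(1/5) = -1 + K/5)
C(S) = -4 + 1/(200 + S) (C(S) = -4 + 1/(2*(-10)**2 + S) = -4 + 1/(2*100 + S) = -4 + 1/(200 + S))
C(J(1, 5)) + 47076 = (-799 - 4*(-1 + (1/5)*1))/(200 + (-1 + (1/5)*1)) + 47076 = (-799 - 4*(-1 + 1/5))/(200 + (-1 + 1/5)) + 47076 = (-799 - 4*(-4/5))/(200 - 4/5) + 47076 = (-799 + 16/5)/(996/5) + 47076 = (5/996)*(-3979/5) + 47076 = -3979/996 + 47076 = 46883717/996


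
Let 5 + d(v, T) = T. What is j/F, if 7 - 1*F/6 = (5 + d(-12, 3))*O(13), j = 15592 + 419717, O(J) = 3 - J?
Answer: 145103/74 ≈ 1960.9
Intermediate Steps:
d(v, T) = -5 + T
j = 435309
F = 222 (F = 42 - 6*(5 + (-5 + 3))*(3 - 1*13) = 42 - 6*(5 - 2)*(3 - 13) = 42 - 18*(-10) = 42 - 6*(-30) = 42 + 180 = 222)
j/F = 435309/222 = 435309*(1/222) = 145103/74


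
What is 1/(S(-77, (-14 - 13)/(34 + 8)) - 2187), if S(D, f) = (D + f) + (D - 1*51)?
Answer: -14/33497 ≈ -0.00041795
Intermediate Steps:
S(D, f) = -51 + f + 2*D (S(D, f) = (D + f) + (D - 51) = (D + f) + (-51 + D) = -51 + f + 2*D)
1/(S(-77, (-14 - 13)/(34 + 8)) - 2187) = 1/((-51 + (-14 - 13)/(34 + 8) + 2*(-77)) - 2187) = 1/((-51 - 27/42 - 154) - 2187) = 1/((-51 - 27*1/42 - 154) - 2187) = 1/((-51 - 9/14 - 154) - 2187) = 1/(-2879/14 - 2187) = 1/(-33497/14) = -14/33497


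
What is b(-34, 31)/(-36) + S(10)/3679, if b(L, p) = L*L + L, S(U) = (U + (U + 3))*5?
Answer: -687283/22074 ≈ -31.135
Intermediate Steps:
S(U) = 15 + 10*U (S(U) = (U + (3 + U))*5 = (3 + 2*U)*5 = 15 + 10*U)
b(L, p) = L + L² (b(L, p) = L² + L = L + L²)
b(-34, 31)/(-36) + S(10)/3679 = -34*(1 - 34)/(-36) + (15 + 10*10)/3679 = -34*(-33)*(-1/36) + (15 + 100)*(1/3679) = 1122*(-1/36) + 115*(1/3679) = -187/6 + 115/3679 = -687283/22074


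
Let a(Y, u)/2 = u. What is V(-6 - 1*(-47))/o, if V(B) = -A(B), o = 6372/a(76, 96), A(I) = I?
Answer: -656/531 ≈ -1.2354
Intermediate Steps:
a(Y, u) = 2*u
o = 531/16 (o = 6372/((2*96)) = 6372/192 = 6372*(1/192) = 531/16 ≈ 33.188)
V(B) = -B
V(-6 - 1*(-47))/o = (-(-6 - 1*(-47)))/(531/16) = -(-6 + 47)*(16/531) = -1*41*(16/531) = -41*16/531 = -656/531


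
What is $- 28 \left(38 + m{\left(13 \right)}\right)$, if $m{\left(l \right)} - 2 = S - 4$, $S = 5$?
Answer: $-1148$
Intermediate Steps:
$m{\left(l \right)} = 3$ ($m{\left(l \right)} = 2 + \left(5 - 4\right) = 2 + 1 = 3$)
$- 28 \left(38 + m{\left(13 \right)}\right) = - 28 \left(38 + 3\right) = \left(-28\right) 41 = -1148$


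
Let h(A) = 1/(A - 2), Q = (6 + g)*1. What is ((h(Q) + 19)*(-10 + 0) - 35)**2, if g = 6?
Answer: 51076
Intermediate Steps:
Q = 12 (Q = (6 + 6)*1 = 12*1 = 12)
h(A) = 1/(-2 + A)
((h(Q) + 19)*(-10 + 0) - 35)**2 = ((1/(-2 + 12) + 19)*(-10 + 0) - 35)**2 = ((1/10 + 19)*(-10) - 35)**2 = ((191/10)*(-10) - 35)**2 = (-191 - 35)**2 = (-226)**2 = 51076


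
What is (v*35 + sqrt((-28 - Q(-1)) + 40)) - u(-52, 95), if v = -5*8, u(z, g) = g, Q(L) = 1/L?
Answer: -1495 + sqrt(13) ≈ -1491.4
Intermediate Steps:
v = -40
(v*35 + sqrt((-28 - Q(-1)) + 40)) - u(-52, 95) = (-40*35 + sqrt((-28 - 1/(-1)) + 40)) - 1*95 = (-1400 + sqrt((-28 - 1*(-1)) + 40)) - 95 = (-1400 + sqrt((-28 + 1) + 40)) - 95 = (-1400 + sqrt(-27 + 40)) - 95 = (-1400 + sqrt(13)) - 95 = -1495 + sqrt(13)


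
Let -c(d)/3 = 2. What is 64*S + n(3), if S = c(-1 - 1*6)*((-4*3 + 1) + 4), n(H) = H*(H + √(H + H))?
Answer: 2697 + 3*√6 ≈ 2704.3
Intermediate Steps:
c(d) = -6 (c(d) = -3*2 = -6)
n(H) = H*(H + √2*√H) (n(H) = H*(H + √(2*H)) = H*(H + √2*√H))
S = 42 (S = -6*((-4*3 + 1) + 4) = -6*((-12 + 1) + 4) = -6*(-11 + 4) = -6*(-7) = 42)
64*S + n(3) = 64*42 + (3² + √2*3^(3/2)) = 2688 + (9 + √2*(3*√3)) = 2688 + (9 + 3*√6) = 2697 + 3*√6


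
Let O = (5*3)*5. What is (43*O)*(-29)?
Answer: -93525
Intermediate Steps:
O = 75 (O = 15*5 = 75)
(43*O)*(-29) = (43*75)*(-29) = 3225*(-29) = -93525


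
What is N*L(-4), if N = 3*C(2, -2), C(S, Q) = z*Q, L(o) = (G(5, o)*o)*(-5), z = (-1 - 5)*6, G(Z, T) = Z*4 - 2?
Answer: 77760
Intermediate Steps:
G(Z, T) = -2 + 4*Z (G(Z, T) = 4*Z - 2 = -2 + 4*Z)
z = -36 (z = -6*6 = -36)
L(o) = -90*o (L(o) = ((-2 + 4*5)*o)*(-5) = ((-2 + 20)*o)*(-5) = (18*o)*(-5) = -90*o)
C(S, Q) = -36*Q
N = 216 (N = 3*(-36*(-2)) = 3*72 = 216)
N*L(-4) = 216*(-90*(-4)) = 216*360 = 77760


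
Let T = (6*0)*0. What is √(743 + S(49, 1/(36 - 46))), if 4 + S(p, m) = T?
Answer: √739 ≈ 27.185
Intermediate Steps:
T = 0 (T = 0*0 = 0)
S(p, m) = -4 (S(p, m) = -4 + 0 = -4)
√(743 + S(49, 1/(36 - 46))) = √(743 - 4) = √739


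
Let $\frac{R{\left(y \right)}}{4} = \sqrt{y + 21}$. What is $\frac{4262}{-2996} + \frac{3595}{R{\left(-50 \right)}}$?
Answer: $- \frac{2131}{1498} - \frac{3595 i \sqrt{29}}{116} \approx -1.4226 - 166.89 i$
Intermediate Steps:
$R{\left(y \right)} = 4 \sqrt{21 + y}$ ($R{\left(y \right)} = 4 \sqrt{y + 21} = 4 \sqrt{21 + y}$)
$\frac{4262}{-2996} + \frac{3595}{R{\left(-50 \right)}} = \frac{4262}{-2996} + \frac{3595}{4 \sqrt{21 - 50}} = 4262 \left(- \frac{1}{2996}\right) + \frac{3595}{4 \sqrt{-29}} = - \frac{2131}{1498} + \frac{3595}{4 i \sqrt{29}} = - \frac{2131}{1498} + 3595 \left(- \frac{i \sqrt{29}}{116}\right) = - \frac{2131}{1498} - \frac{3595 i \sqrt{29}}{116}$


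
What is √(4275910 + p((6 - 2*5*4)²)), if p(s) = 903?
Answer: √4276813 ≈ 2068.0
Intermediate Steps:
√(4275910 + p((6 - 2*5*4)²)) = √(4275910 + 903) = √4276813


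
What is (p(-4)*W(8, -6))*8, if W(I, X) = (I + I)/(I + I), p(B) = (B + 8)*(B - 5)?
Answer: -288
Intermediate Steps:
p(B) = (-5 + B)*(8 + B) (p(B) = (8 + B)*(-5 + B) = (-5 + B)*(8 + B))
W(I, X) = 1 (W(I, X) = (2*I)/((2*I)) = (2*I)*(1/(2*I)) = 1)
(p(-4)*W(8, -6))*8 = ((-40 + (-4)**2 + 3*(-4))*1)*8 = ((-40 + 16 - 12)*1)*8 = -36*1*8 = -36*8 = -288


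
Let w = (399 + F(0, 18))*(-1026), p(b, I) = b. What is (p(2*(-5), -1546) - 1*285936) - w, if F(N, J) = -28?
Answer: 94700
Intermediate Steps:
w = -380646 (w = (399 - 28)*(-1026) = 371*(-1026) = -380646)
(p(2*(-5), -1546) - 1*285936) - w = (2*(-5) - 1*285936) - 1*(-380646) = (-10 - 285936) + 380646 = -285946 + 380646 = 94700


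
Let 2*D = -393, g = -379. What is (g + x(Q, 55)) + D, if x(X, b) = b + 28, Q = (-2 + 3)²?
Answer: -985/2 ≈ -492.50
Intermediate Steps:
Q = 1 (Q = 1² = 1)
x(X, b) = 28 + b
D = -393/2 (D = (½)*(-393) = -393/2 ≈ -196.50)
(g + x(Q, 55)) + D = (-379 + (28 + 55)) - 393/2 = (-379 + 83) - 393/2 = -296 - 393/2 = -985/2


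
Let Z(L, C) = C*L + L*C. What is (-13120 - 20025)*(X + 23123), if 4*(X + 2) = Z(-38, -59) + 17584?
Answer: -949206510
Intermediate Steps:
Z(L, C) = 2*C*L (Z(L, C) = C*L + C*L = 2*C*L)
X = 5515 (X = -2 + (2*(-59)*(-38) + 17584)/4 = -2 + (4484 + 17584)/4 = -2 + (1/4)*22068 = -2 + 5517 = 5515)
(-13120 - 20025)*(X + 23123) = (-13120 - 20025)*(5515 + 23123) = -33145*28638 = -949206510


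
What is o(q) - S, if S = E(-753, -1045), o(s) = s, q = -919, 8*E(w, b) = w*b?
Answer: -794237/8 ≈ -99280.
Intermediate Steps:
E(w, b) = b*w/8 (E(w, b) = (w*b)/8 = (b*w)/8 = b*w/8)
S = 786885/8 (S = (⅛)*(-1045)*(-753) = 786885/8 ≈ 98361.)
o(q) - S = -919 - 1*786885/8 = -919 - 786885/8 = -794237/8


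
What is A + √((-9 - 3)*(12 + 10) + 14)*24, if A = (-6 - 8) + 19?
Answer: 5 + 120*I*√10 ≈ 5.0 + 379.47*I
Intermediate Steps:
A = 5 (A = -14 + 19 = 5)
A + √((-9 - 3)*(12 + 10) + 14)*24 = 5 + √((-9 - 3)*(12 + 10) + 14)*24 = 5 + √(-12*22 + 14)*24 = 5 + √(-264 + 14)*24 = 5 + √(-250)*24 = 5 + (5*I*√10)*24 = 5 + 120*I*√10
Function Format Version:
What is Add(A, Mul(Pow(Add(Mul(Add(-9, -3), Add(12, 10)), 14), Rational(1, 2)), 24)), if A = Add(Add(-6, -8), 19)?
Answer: Add(5, Mul(120, I, Pow(10, Rational(1, 2)))) ≈ Add(5.0000, Mul(379.47, I))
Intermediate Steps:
A = 5 (A = Add(-14, 19) = 5)
Add(A, Mul(Pow(Add(Mul(Add(-9, -3), Add(12, 10)), 14), Rational(1, 2)), 24)) = Add(5, Mul(Pow(Add(Mul(Add(-9, -3), Add(12, 10)), 14), Rational(1, 2)), 24)) = Add(5, Mul(Pow(Add(Mul(-12, 22), 14), Rational(1, 2)), 24)) = Add(5, Mul(Pow(Add(-264, 14), Rational(1, 2)), 24)) = Add(5, Mul(Pow(-250, Rational(1, 2)), 24)) = Add(5, Mul(Mul(5, I, Pow(10, Rational(1, 2))), 24)) = Add(5, Mul(120, I, Pow(10, Rational(1, 2))))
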